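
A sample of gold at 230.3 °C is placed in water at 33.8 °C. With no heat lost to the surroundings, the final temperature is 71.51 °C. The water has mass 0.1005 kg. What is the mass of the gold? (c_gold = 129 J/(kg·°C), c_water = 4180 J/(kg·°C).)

Let T be the final temperature. ΣQ_i = 0:
m×129×(71.51 − 230.3) + 0.1005×4180×(71.51 − 33.8) = 0
-20484 m = -15842
m = -15842/-20484 ≈ 0.7734 kg

m ≈ 0.773 kg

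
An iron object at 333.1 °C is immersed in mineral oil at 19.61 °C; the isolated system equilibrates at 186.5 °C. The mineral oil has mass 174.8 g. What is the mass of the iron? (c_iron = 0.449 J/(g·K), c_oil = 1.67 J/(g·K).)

m ≈ 740 g

Conservation of energy gives ΣQ = 0:
m·0.449·(186.5 − 333.1) + 174.8·1.67·(186.5 − 19.61) = 0
-65.82 m = -48718
m = -48718/-65.82 ≈ 740.1 g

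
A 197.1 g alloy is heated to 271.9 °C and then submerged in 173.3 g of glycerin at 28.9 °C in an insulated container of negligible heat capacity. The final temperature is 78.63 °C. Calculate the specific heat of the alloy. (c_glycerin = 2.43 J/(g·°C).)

c ≈ 0.55 J/(g·°C)

m_s c (T_s − T_f) = m_glycerin c_glycerin (T_f − T_0):
197.1·c·(271.9 − 78.63) = 173.3·2.43·(78.63 − 28.9)
38094 c = 20942  ⇒  c ≈ 0.5498 J/(g·°C)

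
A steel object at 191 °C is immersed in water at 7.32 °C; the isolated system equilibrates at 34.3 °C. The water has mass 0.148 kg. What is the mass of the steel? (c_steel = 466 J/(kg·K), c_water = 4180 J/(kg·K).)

Let T be the final temperature. ΣQ_i = 0:
m×466×(34.3 − 191) + 0.148×4180×(34.3 − 7.32) = 0
-73022 m = -16691
m = -16691/-73022 ≈ 0.2286 kg

m ≈ 0.229 kg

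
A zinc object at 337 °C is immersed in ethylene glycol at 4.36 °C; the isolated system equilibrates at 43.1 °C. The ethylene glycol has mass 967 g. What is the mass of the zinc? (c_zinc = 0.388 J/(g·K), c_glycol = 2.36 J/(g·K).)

m ≈ 775 g

Net heat exchanged in the isolated system is zero:
m·0.388·(43.1 − 337) + 967·2.36·(43.1 − 4.36) = 0
-114.03 m = -88409
m = -88409/-114.03 ≈ 775.3 g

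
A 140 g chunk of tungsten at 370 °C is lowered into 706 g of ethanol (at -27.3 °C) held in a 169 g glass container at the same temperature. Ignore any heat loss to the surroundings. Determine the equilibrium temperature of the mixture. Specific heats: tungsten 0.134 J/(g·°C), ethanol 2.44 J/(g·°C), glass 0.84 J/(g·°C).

With ΣQ=0 the equilibrium temperature is the m·c-weighted mean:
T_f = (18.76×370 + 1722.6×(-27.3) + 141.96×(-27.3)) / (18.76 + 1722.6 + 141.96)
    = -43962 / 1883.4 ≈ -23.34 °C

T_f ≈ -23.3 °C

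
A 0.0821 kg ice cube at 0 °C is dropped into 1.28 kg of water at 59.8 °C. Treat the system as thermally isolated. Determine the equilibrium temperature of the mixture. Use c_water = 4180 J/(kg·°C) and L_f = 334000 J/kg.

T_f ≈ 51.4 °C

Heat gained plus heat lost sum to zero:
latent heat to melt: 0.0821·334000 = 27421; meltwater 0→T: 0.0821·4180·T = 343.18 T; water cools: 1.28·4180·(T − 59.8) = 5350.4(T − 59.8)
5693.6 T = 319954 − 27421 = 292533
T ≈ 51.38 °C — above 0 °C, consistent with complete melting.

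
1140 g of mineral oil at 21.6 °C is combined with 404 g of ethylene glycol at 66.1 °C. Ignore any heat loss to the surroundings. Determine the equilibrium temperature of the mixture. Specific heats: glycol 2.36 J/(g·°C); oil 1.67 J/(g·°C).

T_f ≈ 36.4 °C

With ΣQ=0 the equilibrium temperature is the m·c-weighted mean:
T_f = (953.44×66.1 + 1903.8×21.6) / (953.44 + 1903.8)
    = 104144 / 2857.2 ≈ 36.45 °C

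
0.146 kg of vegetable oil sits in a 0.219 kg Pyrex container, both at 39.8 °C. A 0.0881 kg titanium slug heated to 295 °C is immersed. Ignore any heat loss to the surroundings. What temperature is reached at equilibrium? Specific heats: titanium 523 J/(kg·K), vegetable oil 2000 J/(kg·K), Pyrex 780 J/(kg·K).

Energy conservation, ΣQ = 0:
0.0881×523×(T − 295) + 0.146×2000×(T − 39.8) + 0.219×780×(T − 39.8) = 0
46.08(T − 295) + 292(T − 39.8) + 170.82(T − 39.8) = 0
(46.08 + 292 + 170.82) T = 46.08×295 + 292×39.8 + 170.82×39.8
T ≈ 62.91 °C

T_f ≈ 62.9 °C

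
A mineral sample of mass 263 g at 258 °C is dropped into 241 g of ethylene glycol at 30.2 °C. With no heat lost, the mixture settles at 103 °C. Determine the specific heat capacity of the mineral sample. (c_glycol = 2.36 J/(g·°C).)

c ≈ 1.02 J/(g·°C)

Setting the total heat transfer to zero:
263·c·(103 − 258) + 241·2.36·(103 − 30.2) = 0
-40765 c = -41406
c = -41406/-40765 ≈ 1.016 J/(g·°C)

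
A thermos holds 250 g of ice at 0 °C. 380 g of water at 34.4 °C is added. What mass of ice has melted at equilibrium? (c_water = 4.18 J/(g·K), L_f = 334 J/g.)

m_melted ≈ 164 g

Cooling the water to 0 °C releases 380×4.18×34.4 = 54641 J.
Melting all 250 g of ice would need 250×334 = 83500 J.
Since 54641 < 83500 J, not all the ice melts; equilibrium is at 0 °C.
Mass melted = 54641/334 ≈ 163.6 g.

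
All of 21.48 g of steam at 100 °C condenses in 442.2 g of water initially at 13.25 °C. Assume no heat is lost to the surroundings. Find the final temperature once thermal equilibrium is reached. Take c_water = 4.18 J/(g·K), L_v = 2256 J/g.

T_f ≈ 42.3 °C

Heat gained plus heat lost sum to zero:
steam→water at 100 °C releases m L_v = 21.48·2256 = 48459
  condensed water 100 °C→T: 89.79(T − 100)
  original water: 1848.4(T − 13.25)
1938.2 T = 48459 + 8978.6 + 24491 = 81929
T ≈ 42.27 °C — below 100 °C, confirming all the steam condensed.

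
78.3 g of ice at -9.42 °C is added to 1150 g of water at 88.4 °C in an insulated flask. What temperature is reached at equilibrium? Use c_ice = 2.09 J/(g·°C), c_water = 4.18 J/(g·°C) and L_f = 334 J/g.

Net heat exchanged in the isolated system is zero:
warm ice to 0 °C: 78.3×2.09×(0 − (-9.42)) = 1541.6; latent heat to melt: 78.3×334 = 26152; meltwater 0→T: 78.3×4.18×T = 327.29 T; water: 4807(T − 88.4)
5134.3 T = 424939 − 27694 = 397245
T ≈ 77.37 °C. Since T > 0 °C, the all-ice-melts assumption holds.

T_f ≈ 77.4 °C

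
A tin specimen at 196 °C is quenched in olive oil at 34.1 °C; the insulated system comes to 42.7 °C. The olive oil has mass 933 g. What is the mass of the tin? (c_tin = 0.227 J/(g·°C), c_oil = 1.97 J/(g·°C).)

m ≈ 454 g

Taking heat into each body as positive, Σ m c ΔT = 0:
m×0.227×(42.7 − 196) + 933×1.97×(42.7 − 34.1) = 0
-34.8 m = -15807
m = -15807/-34.8 ≈ 454.2 g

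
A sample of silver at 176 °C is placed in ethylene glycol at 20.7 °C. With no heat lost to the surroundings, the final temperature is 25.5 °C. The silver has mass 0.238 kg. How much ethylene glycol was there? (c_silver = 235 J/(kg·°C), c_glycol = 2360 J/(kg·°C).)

m ≈ 0.743 kg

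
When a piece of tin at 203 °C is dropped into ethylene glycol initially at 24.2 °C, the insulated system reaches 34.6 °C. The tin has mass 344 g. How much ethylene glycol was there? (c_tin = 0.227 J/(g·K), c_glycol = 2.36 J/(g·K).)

Net heat exchanged in the isolated system is zero:
344·0.227·(34.6 − 203) + m·2.36·(34.6 − 24.2) = 0
24.54 m = 13150
m = 13150/24.54 ≈ 535.8 g

m ≈ 536 g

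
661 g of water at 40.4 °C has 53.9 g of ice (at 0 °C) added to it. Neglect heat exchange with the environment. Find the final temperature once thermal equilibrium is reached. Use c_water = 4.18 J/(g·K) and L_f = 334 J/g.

T_f ≈ 31.3 °C

Energy conservation, ΣQ = 0:
fusion: m_ice L_f = 53.9·334 = 18003; warm the meltwater: 225.3 T; water: 2763(T − 40.4)
2988.3 T = 111624 − 18003 = 93622
T ≈ 31.33 °C (positive, so assuming full melt was valid).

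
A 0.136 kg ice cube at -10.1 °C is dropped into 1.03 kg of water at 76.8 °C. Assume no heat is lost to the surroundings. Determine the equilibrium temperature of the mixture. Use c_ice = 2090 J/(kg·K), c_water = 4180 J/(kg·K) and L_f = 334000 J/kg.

T_f ≈ 57.9 °C

Energy balance with sensible and latent terms:
warm ice to 0 °C: 0.136×2090×(0 − (-10.1)) = 2870.8
  latent heat to melt: 0.136×334000 = 45424
  meltwater 0→T: 0.136×4180×T = 568.48 T
  water: 4305.4(T − 76.8)
4873.9 T = 330655 − 48295 = 282360
T ≈ 57.93 °C (positive, so assuming full melt was valid).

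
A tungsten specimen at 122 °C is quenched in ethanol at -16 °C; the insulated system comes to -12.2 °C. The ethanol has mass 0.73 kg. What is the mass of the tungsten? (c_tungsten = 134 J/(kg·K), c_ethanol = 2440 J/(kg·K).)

m ≈ 0.376 kg

Taking heat into each body as positive, Σ m c ΔT = 0:
m·134·(-12.2 − 122) + 0.73·2440·(-12.2 − (-16)) = 0
-17983 m = -6768.6
m = -6768.6/-17983 ≈ 0.3764 kg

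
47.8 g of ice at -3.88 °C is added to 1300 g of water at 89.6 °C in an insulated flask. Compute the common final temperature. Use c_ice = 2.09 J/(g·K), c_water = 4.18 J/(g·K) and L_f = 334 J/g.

T_f ≈ 83.5 °C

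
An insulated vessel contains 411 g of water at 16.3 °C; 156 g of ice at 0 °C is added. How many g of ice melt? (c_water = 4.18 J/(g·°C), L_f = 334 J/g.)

m_melted ≈ 83.8 g

Heat available from the water dropping to 0 °C: 411·4.18·16.3 = 28003 J.
Fully melting the ice requires m_ice L_f = 156·334 = 52104 J.
28003 J < 52104 J, so only part of the ice melts and the system sits at 0 °C.
m_melted·334 = 28003  ⇒  m_melted ≈ 83.84 g.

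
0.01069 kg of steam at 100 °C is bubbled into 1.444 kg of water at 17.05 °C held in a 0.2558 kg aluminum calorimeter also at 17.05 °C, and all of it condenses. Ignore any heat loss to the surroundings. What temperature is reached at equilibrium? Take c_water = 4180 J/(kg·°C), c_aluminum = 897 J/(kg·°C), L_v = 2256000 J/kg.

T_f ≈ 21.5 °C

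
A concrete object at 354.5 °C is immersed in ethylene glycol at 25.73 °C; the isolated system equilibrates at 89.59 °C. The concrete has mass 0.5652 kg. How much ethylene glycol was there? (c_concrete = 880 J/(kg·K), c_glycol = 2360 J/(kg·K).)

Conservation of energy gives ΣQ = 0:
0.5652×880×(89.59 − 354.5) + m×2360×(89.59 − 25.73) = 0
150710 m = 131760
m = 131760/150710 ≈ 0.8743 kg

m ≈ 0.874 kg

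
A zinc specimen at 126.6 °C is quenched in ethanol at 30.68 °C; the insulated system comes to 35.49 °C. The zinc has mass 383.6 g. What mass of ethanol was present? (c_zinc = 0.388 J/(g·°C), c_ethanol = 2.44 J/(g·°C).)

Conservation of energy gives ΣQ = 0:
383.6·0.388·(35.49 − 126.6) + m·2.44·(35.49 − 30.68) = 0
11.74 m = 13561
m = 13561/11.74 ≈ 1155 g

m ≈ 1160 g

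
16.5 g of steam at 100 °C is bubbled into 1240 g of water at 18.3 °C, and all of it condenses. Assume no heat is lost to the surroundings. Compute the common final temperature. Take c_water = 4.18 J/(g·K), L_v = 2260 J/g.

T_f ≈ 26.5 °C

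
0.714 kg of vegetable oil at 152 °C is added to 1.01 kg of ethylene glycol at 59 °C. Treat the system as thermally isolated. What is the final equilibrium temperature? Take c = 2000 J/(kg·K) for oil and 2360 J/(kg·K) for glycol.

T_f ≈ 93.8 °C

Conservation of energy gives ΣQ = 0:
0.714*2000*(T − 152) + 1.01*2360*(T − 59) = 0
(1428 + 2383.6) T = 1428*152 + 2383.6*59
T = 357688/3811.6 ≈ 93.84 °C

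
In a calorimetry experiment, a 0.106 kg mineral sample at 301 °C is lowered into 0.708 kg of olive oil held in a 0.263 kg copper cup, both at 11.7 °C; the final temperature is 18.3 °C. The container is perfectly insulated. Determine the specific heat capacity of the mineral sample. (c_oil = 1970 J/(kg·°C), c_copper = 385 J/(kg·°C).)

c ≈ 329 J/(kg·°C)

Conservation of energy gives ΣQ = 0:
0.106×c×(18.3 − 301) + 0.708×1970×(18.3 − 11.7) + 0.263×385×(18.3 − 11.7) = 0
-29.97 c = -9873.7
c = -9873.7/-29.97 ≈ 329.5 J/(kg·°C)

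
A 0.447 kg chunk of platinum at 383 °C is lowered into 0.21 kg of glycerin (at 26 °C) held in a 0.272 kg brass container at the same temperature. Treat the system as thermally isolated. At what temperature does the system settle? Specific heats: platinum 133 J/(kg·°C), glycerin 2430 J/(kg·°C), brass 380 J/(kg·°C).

T_f ≈ 57.5 °C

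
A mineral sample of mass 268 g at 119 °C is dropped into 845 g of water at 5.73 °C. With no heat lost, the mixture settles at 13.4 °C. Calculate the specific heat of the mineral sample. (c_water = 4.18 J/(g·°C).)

c ≈ 0.957 J/(g·°C)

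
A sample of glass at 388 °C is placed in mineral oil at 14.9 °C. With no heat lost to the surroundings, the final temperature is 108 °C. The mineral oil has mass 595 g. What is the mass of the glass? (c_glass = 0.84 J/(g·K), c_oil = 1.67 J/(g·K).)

Heat lost by the glass = heat gained by the oil:
m×0.84×(388 − 108) = 595×1.67×(108 − 14.9)
235.2 m = 92509  ⇒  m ≈ 393.3 g

m ≈ 393 g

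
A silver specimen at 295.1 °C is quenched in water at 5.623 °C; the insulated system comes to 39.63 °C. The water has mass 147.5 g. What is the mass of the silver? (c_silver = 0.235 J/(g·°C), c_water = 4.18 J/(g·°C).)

Heat lost by the silver = heat gained by the water:
m·0.235·(295.1 − 39.63) = 147.5·4.18·(39.63 − 5.623)
60.04 m = 20967  ⇒  m ≈ 349.2 g

m ≈ 349 g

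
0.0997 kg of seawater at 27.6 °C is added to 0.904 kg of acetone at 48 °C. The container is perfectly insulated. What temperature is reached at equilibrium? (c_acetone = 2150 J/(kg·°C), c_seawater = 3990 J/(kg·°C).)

Setting the total heat transfer to zero:
0.904×2150×(T − 48) + 0.0997×3990×(T − 27.6) = 0
1943.6(T − 48) + 397.8(T − 27.6) = 0
(1943.6 + 397.8) T = 1943.6×48 + 397.8×27.6
T = 104272 / 2341.4 = 44.5 °C

T_f ≈ 44.5 °C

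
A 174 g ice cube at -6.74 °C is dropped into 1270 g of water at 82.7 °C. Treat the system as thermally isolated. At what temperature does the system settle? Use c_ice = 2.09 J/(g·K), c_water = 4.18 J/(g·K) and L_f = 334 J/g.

Sum of m c ΔT and latent-heat terms is zero:
warm ice to 0 °C: 174·2.09·(0 − (-6.74)) = 2451.1; latent heat to melt: 174·334 = 58116; warm the meltwater: 727.32 T; water: 5308.6(T − 82.7)
6035.9 T = 439021 − 60567 = 378454
T ≈ 62.70 °C — above 0 °C, consistent with complete melting.

T_f ≈ 62.7 °C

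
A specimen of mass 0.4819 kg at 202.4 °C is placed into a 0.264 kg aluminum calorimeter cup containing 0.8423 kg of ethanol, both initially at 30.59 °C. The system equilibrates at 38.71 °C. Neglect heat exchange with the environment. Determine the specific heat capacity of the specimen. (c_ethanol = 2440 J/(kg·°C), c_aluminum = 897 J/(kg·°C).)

c ≈ 236 J/(kg·°C)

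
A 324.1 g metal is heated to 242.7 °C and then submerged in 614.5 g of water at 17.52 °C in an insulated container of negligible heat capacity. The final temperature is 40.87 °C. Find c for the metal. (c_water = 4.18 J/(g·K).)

Heat lost by the metal = heat gained by the water:
324.1×c×(242.7 − 40.87) = 614.5×4.18×(40.87 − 17.52)
65413 c = 59977  ⇒  c ≈ 0.9169 J/(g·K)

c ≈ 0.917 J/(g·K)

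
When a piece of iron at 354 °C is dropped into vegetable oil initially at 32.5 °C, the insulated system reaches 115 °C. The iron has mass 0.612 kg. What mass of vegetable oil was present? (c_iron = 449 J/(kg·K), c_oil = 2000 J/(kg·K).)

m ≈ 0.398 kg

Heat gained plus heat lost sum to zero:
0.612·449·(115 − 354) + m·2000·(115 − 32.5) = 0
165000 m = 65674
m = 65674/165000 ≈ 0.398 kg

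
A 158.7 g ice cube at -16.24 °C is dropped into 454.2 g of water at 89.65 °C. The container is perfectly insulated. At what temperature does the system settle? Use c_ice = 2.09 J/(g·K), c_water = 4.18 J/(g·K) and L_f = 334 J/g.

T_f ≈ 43.6 °C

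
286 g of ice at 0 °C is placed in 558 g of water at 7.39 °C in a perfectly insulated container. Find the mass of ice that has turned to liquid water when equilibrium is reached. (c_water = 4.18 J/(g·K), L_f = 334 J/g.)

Heat available from the water dropping to 0 °C: 558×4.18×7.39 = 17237 J.
Fully melting the ice requires m_ice L_f = 286×334 = 95524 J.
17237 J < 95524 J, so only part of the ice melts and the system sits at 0 °C.
m_melted×334 = 17237  ⇒  m_melted ≈ 51.61 g.

m_melted ≈ 51.6 g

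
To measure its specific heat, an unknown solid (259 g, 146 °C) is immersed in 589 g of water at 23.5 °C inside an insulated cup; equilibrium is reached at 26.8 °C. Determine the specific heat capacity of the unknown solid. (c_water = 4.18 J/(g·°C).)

c ≈ 0.263 J/(g·°C)

Setting the total heat transfer to zero:
259·c·(26.8 − 146) + 589·4.18·(26.8 − 23.5) = 0
-30873 c = -8124.7
c = -8124.7/-30873 ≈ 0.2632 J/(g·°C)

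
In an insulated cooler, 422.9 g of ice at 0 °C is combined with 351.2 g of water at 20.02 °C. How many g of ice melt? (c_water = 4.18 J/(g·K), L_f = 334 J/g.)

m_melted ≈ 88 g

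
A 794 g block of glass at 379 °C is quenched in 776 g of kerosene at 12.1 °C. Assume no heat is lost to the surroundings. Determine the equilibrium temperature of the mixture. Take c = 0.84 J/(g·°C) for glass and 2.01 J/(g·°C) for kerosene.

Heat lost by the glass equals heat gained by the kerosene:
794*0.84*(379 − T) = 776*2.01*(T − 12.1)
666.96(379 − T) = 1559.8(T − 12.1)
2226.7 T = 271651  ⇒  T ≈ 122.00 °C

T_f ≈ 122.0 °C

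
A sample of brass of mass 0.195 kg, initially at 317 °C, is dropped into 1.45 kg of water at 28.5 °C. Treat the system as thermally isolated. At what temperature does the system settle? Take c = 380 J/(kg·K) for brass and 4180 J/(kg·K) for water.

T_f ≈ 32.0 °C

|Q_brass| = |Q_water|:
0.195*380*(317 − T) = 1.45*4180*(T − 28.5)
74.1(317 − T) = 6061(T − 28.5)
6135.1 T = 196228  ⇒  T ≈ 31.98 °C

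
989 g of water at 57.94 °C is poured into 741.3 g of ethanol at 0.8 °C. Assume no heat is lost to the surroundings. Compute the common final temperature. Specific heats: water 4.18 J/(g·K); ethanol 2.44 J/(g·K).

Heat gained plus heat lost sum to zero:
989*4.18*(T − 57.94) + 741.3*2.44*(T − 0.8) = 0
4134(T − 57.94) + 1808.8(T − 0.8) = 0
5942.8 T = 240972
T = 240972 / 5942.8 = 40.5 °C

T_f ≈ 40.5 °C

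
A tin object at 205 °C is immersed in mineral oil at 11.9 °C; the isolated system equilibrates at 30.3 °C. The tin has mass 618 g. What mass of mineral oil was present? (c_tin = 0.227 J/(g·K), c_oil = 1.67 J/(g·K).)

m ≈ 798 g

Heat lost by the tin = heat gained by the oil:
618·0.227·(205 − 30.3) = m·1.67·(30.3 − 11.9)
30.73 m = 24508  ⇒  m ≈ 797.6 g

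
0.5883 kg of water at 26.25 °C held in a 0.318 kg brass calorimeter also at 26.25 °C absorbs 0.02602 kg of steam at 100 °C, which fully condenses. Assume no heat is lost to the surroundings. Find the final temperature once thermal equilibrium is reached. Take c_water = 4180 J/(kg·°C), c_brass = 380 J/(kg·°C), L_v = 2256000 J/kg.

Energy balance with sensible and latent terms:
latent heat released on condensation: 0.02602·2256000 = 58701; condensate cools 100→T: 0.02602·4180·(T − 100) = 108.76(T − 100); water warms: 0.5883·4180·(T − 26.25) = 2459.1(T − 26.25); brass cup: 0.318·380·(T − 26.25) = 120.84(T − 26.25)
2688.7 T = 58701 + 10876 + 67723 = 137301
T ≈ 51.07 °C (< 100 °C, so full condensation is consistent).

T_f ≈ 51.1 °C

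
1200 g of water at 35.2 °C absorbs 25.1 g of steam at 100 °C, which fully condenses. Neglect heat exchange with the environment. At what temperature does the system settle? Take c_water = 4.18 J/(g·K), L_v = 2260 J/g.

T_f ≈ 47.6 °C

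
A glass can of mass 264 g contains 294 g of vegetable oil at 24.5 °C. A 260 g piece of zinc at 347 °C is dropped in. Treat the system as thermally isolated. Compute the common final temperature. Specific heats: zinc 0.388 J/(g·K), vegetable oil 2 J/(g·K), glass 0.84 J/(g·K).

Heat gained plus heat lost sum to zero:
260*0.388*(T − 347) + 294*2*(T − 24.5) + 264*0.84*(T − 24.5) = 0
910.64 T = 54844
T ≈ 60.23 °C

T_f ≈ 60.2 °C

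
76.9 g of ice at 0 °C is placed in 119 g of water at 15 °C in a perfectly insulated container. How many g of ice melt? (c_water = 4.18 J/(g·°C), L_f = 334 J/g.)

Cooling the water to 0 °C releases 119×4.18×15 = 7461.3 J.
Fully melting the ice requires m_ice L_f = 76.9×334 = 25685 J.
Since 7461.3 < 25685 J, not all the ice melts; equilibrium is at 0 °C.
m_melted×334 = 7461.3  ⇒  m_melted ≈ 22.34 g.

m_melted ≈ 22.3 g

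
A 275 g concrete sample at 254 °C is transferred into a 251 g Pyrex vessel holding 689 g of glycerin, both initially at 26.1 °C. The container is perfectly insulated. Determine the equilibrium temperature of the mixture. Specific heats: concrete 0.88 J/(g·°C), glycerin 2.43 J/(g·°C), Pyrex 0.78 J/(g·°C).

Taking heat into each body as positive, Σ m c ΔT = 0:
275·0.88·(T − 254) + 689·2.43·(T − 26.1) + 251·0.78·(T − 26.1) = 0
(242 + 1674.3 + 195.78) T = 242·254 + 1674.3·26.1 + 195.78·26.1
T = 110276 / 2112.1 = 52.2 °C

T_f ≈ 52.2 °C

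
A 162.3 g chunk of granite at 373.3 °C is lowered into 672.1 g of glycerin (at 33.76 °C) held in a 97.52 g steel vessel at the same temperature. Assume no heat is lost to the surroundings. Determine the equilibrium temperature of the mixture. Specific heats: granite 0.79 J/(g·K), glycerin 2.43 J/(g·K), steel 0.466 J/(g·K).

T_f ≈ 57.9 °C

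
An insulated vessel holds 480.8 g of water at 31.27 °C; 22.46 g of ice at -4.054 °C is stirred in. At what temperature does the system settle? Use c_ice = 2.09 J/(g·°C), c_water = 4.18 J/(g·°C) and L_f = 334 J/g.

Heat gained plus heat lost sum to zero:
ice -4.054→0 °C: 22.46×2.09×4.054 = 190.3; latent heat to melt: 22.46×334 = 7501.6; warm the meltwater: 93.88 T; water cools: 480.8×4.18×(T − 31.27) = 2009.7(T − 31.27)
2103.6 T = 62845 − 7691.9 = 55153
T ≈ 26.22 °C (positive, so assuming full melt was valid).

T_f ≈ 26.2 °C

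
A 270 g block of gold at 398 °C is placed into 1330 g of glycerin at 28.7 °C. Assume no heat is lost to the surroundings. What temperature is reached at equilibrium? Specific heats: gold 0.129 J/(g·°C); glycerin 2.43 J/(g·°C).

T_f = Σ m_i c_i T_i / Σ m_i c_i:
T_f = (34.83·398 + 3231.9·28.7) / (34.83 + 3231.9)
    = 106618 / 3266.7 ≈ 32.64 °C

T_f ≈ 32.6 °C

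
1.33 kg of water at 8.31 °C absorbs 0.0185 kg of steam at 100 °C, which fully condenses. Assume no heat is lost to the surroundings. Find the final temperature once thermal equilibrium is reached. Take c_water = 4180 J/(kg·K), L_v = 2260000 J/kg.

T_f ≈ 17.0 °C

Energy conservation, ΣQ = 0:
condense steam: −0.0185×2260000 = −41810; condensate cools 100→T: 0.0185×4180×(T − 100) = 77.33(T − 100); water warms: 1.33×4180×(T − 8.31) = 5559.4(T − 8.31)
5636.7 T = 41810 + 7733 + 46199 = 95742
T ≈ 16.99 °C, under the boiling point, so the assumption holds.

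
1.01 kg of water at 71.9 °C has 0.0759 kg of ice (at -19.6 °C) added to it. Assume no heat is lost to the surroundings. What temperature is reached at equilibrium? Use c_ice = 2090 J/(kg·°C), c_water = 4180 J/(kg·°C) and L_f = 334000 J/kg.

T_f ≈ 60.6 °C

Conservation of energy gives ΣQ = 0:
warm ice to 0 °C: 0.0759×2090×(0 − (-19.6)) = 3109.2; latent heat to melt: 0.0759×334000 = 25351; meltwater 0→T: 0.0759×4180×T = 317.26 T; water: 4221.8(T − 71.9)
4539.1 T = 303547 − 28460 = 275088
T ≈ 60.60 °C — above 0 °C, consistent with complete melting.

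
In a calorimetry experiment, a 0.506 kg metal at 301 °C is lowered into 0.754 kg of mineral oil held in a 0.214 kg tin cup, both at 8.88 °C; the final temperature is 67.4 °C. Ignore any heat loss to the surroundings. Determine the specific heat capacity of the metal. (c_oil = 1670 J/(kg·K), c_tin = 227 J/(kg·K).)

c ≈ 647 J/(kg·K)

Setting the total heat transfer to zero:
0.506·c·(67.4 − 301) + 0.754·1670·(67.4 − 8.88) + 0.214·227·(67.4 − 8.88) = 0
-118.2 c = -76530
c = -76530/-118.2 ≈ 647.5 J/(kg·K)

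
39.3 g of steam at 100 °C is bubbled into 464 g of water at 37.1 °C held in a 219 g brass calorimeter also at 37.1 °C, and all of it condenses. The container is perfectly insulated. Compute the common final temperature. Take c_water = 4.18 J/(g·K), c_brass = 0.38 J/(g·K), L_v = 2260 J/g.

T_f ≈ 82.4 °C

Taking heat into each body as positive, Σ m c ΔT = 0:
latent heat released on condensation: 39.3×2260 = 88818
  condensed water 100 °C→T: 164.27(T − 100)
  water warms: 464×4.18×(T − 37.1) = 1939.5(T − 37.1)
  cup: 83.22(T − 37.1)
2187 T = 88818 + 16427 + 75044 = 180289
T ≈ 82.44 °C, under the boiling point, so the assumption holds.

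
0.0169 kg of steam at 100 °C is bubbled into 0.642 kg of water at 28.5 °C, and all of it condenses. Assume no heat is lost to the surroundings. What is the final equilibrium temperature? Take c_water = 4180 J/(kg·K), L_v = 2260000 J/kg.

T_f ≈ 44.2 °C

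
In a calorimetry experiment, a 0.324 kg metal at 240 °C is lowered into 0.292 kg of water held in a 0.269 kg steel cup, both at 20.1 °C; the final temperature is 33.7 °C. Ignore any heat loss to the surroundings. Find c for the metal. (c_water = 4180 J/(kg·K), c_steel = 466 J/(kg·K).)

Taking heat into each body as positive, Σ m c ΔT = 0:
0.324×c×(33.7 − 240) + 0.292×4180×(33.7 − 20.1) + 0.269×466×(33.7 − 20.1) = 0
-66.84 c = -18304
c = -18304/-66.84 ≈ 273.8 J/(kg·K)

c ≈ 274 J/(kg·K)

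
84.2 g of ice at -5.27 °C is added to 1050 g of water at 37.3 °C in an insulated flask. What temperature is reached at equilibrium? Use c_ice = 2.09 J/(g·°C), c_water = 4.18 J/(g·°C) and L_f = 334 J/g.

T_f ≈ 28.4 °C

Net heat exchanged in the isolated system is zero:
warm ice to 0 °C: 84.2·2.09·(0 − (-5.27)) = 927.4; fusion: m_ice L_f = 84.2·334 = 28123; meltwater 0→T: 84.2·4.18·T = 351.96 T; water: 4389(T − 37.3)
4741 T = 163710 − 29050 = 134659
T ≈ 28.40 °C (positive, so assuming full melt was valid).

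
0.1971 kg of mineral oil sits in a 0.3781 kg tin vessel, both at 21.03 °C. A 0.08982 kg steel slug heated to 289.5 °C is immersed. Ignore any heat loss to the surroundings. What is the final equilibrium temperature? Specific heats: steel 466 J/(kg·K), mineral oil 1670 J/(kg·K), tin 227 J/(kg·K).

T_f ≈ 45.6 °C

Setting the total heat transfer to zero:
0.08982*466*(T − 289.5) + 0.1971*1670*(T − 21.03) + 0.3781*227*(T − 21.03) = 0
41.86(T − 289.5) + 329.16(T − 21.03) + 85.83(T − 21.03) = 0
(41.86 + 329.16 + 85.83) T = 41.86*289.5 + 329.16*21.03 + 85.83*21.03
T ≈ 45.63 °C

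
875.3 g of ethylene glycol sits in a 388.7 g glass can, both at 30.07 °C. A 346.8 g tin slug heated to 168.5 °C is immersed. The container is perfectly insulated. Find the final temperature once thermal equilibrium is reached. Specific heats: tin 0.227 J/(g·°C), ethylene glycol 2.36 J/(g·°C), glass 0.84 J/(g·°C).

T_f ≈ 34.5 °C

Taking heat into each body as positive, Σ m c ΔT = 0:
346.8×0.227×(T − 168.5) + 875.3×2.36×(T − 30.07) + 388.7×0.84×(T − 30.07) = 0
78.72(T − 168.5) + 2065.7(T − 30.07) + 326.51(T − 30.07) = 0
(78.72 + 2065.7 + 326.51) T = 78.72×168.5 + 2065.7×30.07 + 326.51×30.07
T = 85199 / 2470.9 = 34.5 °C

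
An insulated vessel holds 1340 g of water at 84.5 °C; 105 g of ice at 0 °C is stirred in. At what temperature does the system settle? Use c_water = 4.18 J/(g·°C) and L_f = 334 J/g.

Energy conservation, ΣQ = 0:
fusion: m_ice L_f = 105×334 = 35070
  meltwater 0→T: 105×4.18×T = 438.9 T
  water: 5601.2(T − 84.5)
6040.1 T = 473301 − 35070 = 438231
T ≈ 72.55 °C. Since T > 0 °C, the all-ice-melts assumption holds.

T_f ≈ 72.6 °C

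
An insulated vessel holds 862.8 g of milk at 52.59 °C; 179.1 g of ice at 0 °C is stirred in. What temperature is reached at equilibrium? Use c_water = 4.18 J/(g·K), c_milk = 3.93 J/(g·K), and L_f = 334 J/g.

Taking heat into each body as positive, Σ m c ΔT = 0:
melt ice: 179.1×334 = 59819
  meltwater 0→T: 179.1×4.18×T = 748.64 T
  milk cools: 862.8×3.93×(T − 52.59) = 3390.8(T − 52.59)
4139.4 T = 178322 − 59819 = 118503
T ≈ 28.63 °C (positive, so assuming full melt was valid).

T_f ≈ 28.6 °C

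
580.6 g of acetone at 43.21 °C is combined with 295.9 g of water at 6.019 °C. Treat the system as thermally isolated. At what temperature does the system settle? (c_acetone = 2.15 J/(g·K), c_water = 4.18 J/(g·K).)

T_f ≈ 24.7 °C

With ΣQ=0 the equilibrium temperature is the m·c-weighted mean:
T_f = (1248.3×43.21 + 1236.9×6.019) / (1248.3 + 1236.9)
    = 61383 / 2485.2 ≈ 24.70 °C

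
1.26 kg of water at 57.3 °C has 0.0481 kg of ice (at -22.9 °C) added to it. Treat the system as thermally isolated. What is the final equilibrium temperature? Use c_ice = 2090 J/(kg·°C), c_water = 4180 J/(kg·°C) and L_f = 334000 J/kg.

T_f ≈ 51.8 °C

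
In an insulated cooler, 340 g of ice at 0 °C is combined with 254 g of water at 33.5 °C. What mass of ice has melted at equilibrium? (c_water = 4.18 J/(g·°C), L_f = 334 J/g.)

Heat available from the water dropping to 0 °C: 254×4.18×33.5 = 35568 J.
To melt every bit of ice: 340×334 = 113560 J.
Since 35568 < 113560 J, not all the ice melts; equilibrium is at 0 °C.
Mass melted = 35568/334 ≈ 106.5 g.

m_melted ≈ 106 g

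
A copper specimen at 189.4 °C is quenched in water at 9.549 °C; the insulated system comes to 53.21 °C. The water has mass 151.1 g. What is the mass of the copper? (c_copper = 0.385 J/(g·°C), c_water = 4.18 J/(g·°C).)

m ≈ 526 g

|Q_copper| = |Q_water|:
m×0.385×(189.4 − 53.21) = 151.1×4.18×(53.21 − 9.549)
52.43 m = 27576  ⇒  m ≈ 525.9 g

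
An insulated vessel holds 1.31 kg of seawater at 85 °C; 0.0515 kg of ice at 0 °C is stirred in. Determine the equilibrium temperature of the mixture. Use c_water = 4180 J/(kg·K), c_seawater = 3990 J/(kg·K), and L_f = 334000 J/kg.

Sum of m c ΔT and latent-heat terms is zero:
fusion: m_ice L_f = 0.0515×334000 = 17201
  meltwater 0→T: 0.0515×4180×T = 215.27 T
  seawater cools: 1.31×3990×(T − 85) = 5226.9(T − 85)
5442.2 T = 444287 − 17201 = 427086
T ≈ 78.48 °C (positive, so assuming full melt was valid).

T_f ≈ 78.5 °C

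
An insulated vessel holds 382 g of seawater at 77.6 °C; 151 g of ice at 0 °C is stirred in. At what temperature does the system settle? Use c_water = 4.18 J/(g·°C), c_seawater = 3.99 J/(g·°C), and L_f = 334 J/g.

Heat gained plus heat lost sum to zero:
latent heat to melt: 151·334 = 50434
  warm the meltwater: 631.18 T
  seawater: 1524.2(T − 77.6)
2155.4 T = 118276 − 50434 = 67842
T ≈ 31.48 °C — above 0 °C, consistent with complete melting.

T_f ≈ 31.5 °C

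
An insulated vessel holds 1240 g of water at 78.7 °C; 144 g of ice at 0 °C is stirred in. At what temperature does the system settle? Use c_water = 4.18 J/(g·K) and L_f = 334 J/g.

Energy balance with sensible and latent terms:
fusion: m_ice L_f = 144×334 = 48096; warm the meltwater: 601.92 T; water: 5183.2(T − 78.7)
5785.1 T = 407918 − 48096 = 359822
T ≈ 62.20 °C — above 0 °C, consistent with complete melting.

T_f ≈ 62.2 °C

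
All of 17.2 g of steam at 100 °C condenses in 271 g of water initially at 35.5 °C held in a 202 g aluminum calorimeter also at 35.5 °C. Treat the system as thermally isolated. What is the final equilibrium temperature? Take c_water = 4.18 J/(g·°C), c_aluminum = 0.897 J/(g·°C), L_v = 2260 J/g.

Let T be the final temperature. ΣQ_i = 0:
steam→water at 100 °C releases m L_v = 17.2×2260 = 38872; condensed water 100 °C→T: 71.9(T − 100); original water: 1132.8(T − 35.5); aluminum cup: 202×0.897×(T − 35.5) = 181.19(T − 35.5)
1385.9 T = 38872 + 7189.6 + 46646 = 92708
T ≈ 66.89 °C, under the boiling point, so the assumption holds.

T_f ≈ 66.9 °C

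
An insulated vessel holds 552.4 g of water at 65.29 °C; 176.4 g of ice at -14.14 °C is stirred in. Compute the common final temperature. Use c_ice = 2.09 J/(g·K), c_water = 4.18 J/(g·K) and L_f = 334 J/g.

Energy conservation, ΣQ = 0:
warm ice to 0 °C: 176.4×2.09×(0 − (-14.14)) = 5213.1
  latent heat to melt: 176.4×334 = 58918
  warm the meltwater: 737.35 T
  water: 2309(T − 65.29)
3046.4 T = 150757 − 64131 = 86626
T ≈ 28.44 °C — above 0 °C, consistent with complete melting.

T_f ≈ 28.4 °C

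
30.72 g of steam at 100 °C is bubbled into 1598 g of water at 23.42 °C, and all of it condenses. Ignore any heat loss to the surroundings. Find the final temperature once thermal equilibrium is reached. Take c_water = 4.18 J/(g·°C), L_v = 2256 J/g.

Let T be the final temperature. ΣQ_i = 0:
latent heat released on condensation: 30.72×2256 = 69304
  condensate cools 100→T: 30.72×4.18×(T − 100) = 128.41(T − 100)
  water warms: 1598×4.18×(T − 23.42) = 6679.6(T − 23.42)
6808 T = 69304 + 12841 + 156437 = 238582
T ≈ 35.04 °C, under the boiling point, so the assumption holds.

T_f ≈ 35.0 °C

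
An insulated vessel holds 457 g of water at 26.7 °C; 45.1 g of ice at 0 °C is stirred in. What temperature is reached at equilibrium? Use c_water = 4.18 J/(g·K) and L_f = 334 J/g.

Setting the total heat transfer to zero:
fusion: m_ice L_f = 45.1·334 = 15063
  warm the meltwater: 188.52 T
  water cools: 457·4.18·(T − 26.7) = 1910.3(T − 26.7)
2098.8 T = 51004 − 15063 = 35941
T ≈ 17.12 °C — above 0 °C, consistent with complete melting.

T_f ≈ 17.1 °C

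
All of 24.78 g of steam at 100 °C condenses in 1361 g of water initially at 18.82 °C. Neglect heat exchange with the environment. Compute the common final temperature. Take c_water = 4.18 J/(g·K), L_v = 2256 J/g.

Energy conservation, ΣQ = 0:
latent heat released on condensation: 24.78×2256 = 55904; condensed water 100 °C→T: 103.58(T − 100); water warms: 1361×4.18×(T − 18.82) = 5689(T − 18.82)
5792.6 T = 55904 + 10358 + 107067 = 173328
T ≈ 29.92 °C (< 100 °C, so full condensation is consistent).

T_f ≈ 29.9 °C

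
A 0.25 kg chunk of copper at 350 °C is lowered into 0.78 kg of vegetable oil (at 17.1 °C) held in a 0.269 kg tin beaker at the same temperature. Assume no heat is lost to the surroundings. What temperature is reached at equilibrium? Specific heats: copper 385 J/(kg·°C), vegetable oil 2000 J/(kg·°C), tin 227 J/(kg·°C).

T_f ≈ 35.8 °C

Conservation of energy gives ΣQ = 0:
0.25·385·(T − 350) + 0.78·2000·(T − 17.1) + 0.269·227·(T − 17.1) = 0
1717.3 T = 61408
T = 61408 / 1717.3 = 35.8 °C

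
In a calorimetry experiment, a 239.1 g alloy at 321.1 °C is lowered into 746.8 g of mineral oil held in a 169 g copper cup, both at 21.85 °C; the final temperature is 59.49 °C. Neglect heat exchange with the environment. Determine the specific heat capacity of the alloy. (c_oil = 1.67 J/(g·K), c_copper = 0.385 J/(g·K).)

c ≈ 0.79 J/(g·K)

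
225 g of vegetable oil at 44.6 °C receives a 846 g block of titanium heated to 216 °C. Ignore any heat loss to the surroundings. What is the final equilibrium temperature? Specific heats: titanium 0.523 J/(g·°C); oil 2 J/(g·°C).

T_f ≈ 129.6 °C

T_f is the heat-capacity-weighted average of the initial temperatures:
T_f = (442.46*216 + 450*44.6) / (442.46 + 450)
    = 115641 / 892.46 ≈ 129.58 °C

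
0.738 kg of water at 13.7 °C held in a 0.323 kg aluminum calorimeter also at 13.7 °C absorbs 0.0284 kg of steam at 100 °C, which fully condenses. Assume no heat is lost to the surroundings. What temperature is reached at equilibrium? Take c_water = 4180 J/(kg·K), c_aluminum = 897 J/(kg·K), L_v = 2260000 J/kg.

Conservation of energy gives ΣQ = 0:
steam→water at 100 °C releases m L_v = 0.0284·2260000 = 64184; condensed water 100 °C→T: 118.71(T − 100); water warms: 0.738·4180·(T − 13.7) = 3084.8(T − 13.7); aluminum cup: 0.323·897·(T − 13.7) = 289.73(T − 13.7)
3493.3 T = 64184 + 11871 + 46232 = 122287
T ≈ 35.01 °C (< 100 °C, so full condensation is consistent).

T_f ≈ 35.0 °C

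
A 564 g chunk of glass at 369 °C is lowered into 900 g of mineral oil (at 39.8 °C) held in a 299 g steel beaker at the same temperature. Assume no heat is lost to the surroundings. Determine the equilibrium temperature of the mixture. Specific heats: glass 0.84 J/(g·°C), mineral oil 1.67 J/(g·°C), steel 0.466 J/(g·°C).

T_f ≈ 113.5 °C

Heat gained plus heat lost sum to zero:
564·0.84·(T − 369) + 900·1.67·(T − 39.8) + 299·0.466·(T − 39.8) = 0
473.76(T − 369) + 1503(T − 39.8) + 139.33(T − 39.8) = 0
(473.76 + 1503 + 139.33) T = 473.76·369 + 1503·39.8 + 139.33·39.8
T ≈ 113.50 °C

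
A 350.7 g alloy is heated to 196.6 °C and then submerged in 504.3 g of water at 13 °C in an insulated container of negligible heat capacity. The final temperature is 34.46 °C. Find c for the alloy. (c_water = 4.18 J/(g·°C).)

c ≈ 0.796 J/(g·°C)

m_s c (T_s − T_f) = m_water c_water (T_f − T_0):
350.7·c·(196.6 − 34.46) = 504.3·4.18·(34.46 − 13)
56862 c = 45237  ⇒  c ≈ 0.7956 J/(g·°C)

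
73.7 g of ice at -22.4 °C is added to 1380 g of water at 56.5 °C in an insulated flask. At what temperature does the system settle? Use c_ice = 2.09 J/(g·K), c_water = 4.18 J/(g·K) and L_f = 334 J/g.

T_f ≈ 49.0 °C

Sum of m c ΔT and latent-heat terms is zero:
warm ice to 0 °C: 73.7·2.09·(0 − (-22.4)) = 3450.3; latent heat to melt: 73.7·334 = 24616; meltwater 0→T: 73.7·4.18·T = 308.07 T; water cools: 1380·4.18·(T − 56.5) = 5768.4(T − 56.5)
6076.5 T = 325915 − 28066 = 297848
T ≈ 49.02 °C (positive, so assuming full melt was valid).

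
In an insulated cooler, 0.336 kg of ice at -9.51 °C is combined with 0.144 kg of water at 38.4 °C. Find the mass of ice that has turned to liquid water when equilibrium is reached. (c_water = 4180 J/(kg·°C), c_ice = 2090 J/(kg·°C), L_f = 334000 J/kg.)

Water can give up m c ΔT = 0.144·4180·38.4 = 23114 J before reaching 0 °C.
Of that, 0.336·2090·9.51 = 6678.3 J goes to bring the ice to 0 °C, leaving 16435 J.
Melting all 0.336 kg of ice would need 0.336·334000 = 112224 J.
Since 16435 < 112224 J, not all the ice melts; equilibrium is at 0 °C.
m_melted·334000 = 16435  ⇒  m_melted ≈ 0.04921 kg.

m_melted ≈ 0.0492 kg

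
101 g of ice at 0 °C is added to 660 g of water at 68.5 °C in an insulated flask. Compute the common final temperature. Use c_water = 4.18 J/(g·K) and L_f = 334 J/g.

Energy balance with sensible and latent terms:
fusion: m_ice L_f = 101·334 = 33734
  warm the meltwater: 422.18 T
  water cools: 660·4.18·(T − 68.5) = 2758.8(T − 68.5)
3181 T = 188978 − 33734 = 155244
T ≈ 48.80 °C — above 0 °C, consistent with complete melting.

T_f ≈ 48.8 °C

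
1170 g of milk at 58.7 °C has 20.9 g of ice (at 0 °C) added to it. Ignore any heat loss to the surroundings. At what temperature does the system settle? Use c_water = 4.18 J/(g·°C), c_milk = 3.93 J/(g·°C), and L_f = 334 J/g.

Energy balance with sensible and latent terms:
melt ice: 20.9×334 = 6980.6; meltwater 0→T: 20.9×4.18×T = 87.36 T; milk cools: 1170×3.93×(T − 58.7) = 4598.1(T − 58.7)
4685.5 T = 269908 − 6980.6 = 262928
T ≈ 56.12 °C (positive, so assuming full melt was valid).

T_f ≈ 56.1 °C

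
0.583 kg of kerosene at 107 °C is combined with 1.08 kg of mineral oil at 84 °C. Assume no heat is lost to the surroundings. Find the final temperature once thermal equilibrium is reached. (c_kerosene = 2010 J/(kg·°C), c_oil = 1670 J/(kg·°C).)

Set heat shed by the hot body equal to heat absorbed by the cold body:
0.583·2010·(107 − T) = 1.08·1670·(T − 84)
1171.8(107 − T) = 1803.6(T − 84)
2975.4 T = 276888  ⇒  T ≈ 93.06 °C

T_f ≈ 93.1 °C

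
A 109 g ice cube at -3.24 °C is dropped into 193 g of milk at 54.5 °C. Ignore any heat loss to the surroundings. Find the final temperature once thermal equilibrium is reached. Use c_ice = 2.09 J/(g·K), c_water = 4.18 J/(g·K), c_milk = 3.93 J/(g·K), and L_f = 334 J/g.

T_f ≈ 3.5 °C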